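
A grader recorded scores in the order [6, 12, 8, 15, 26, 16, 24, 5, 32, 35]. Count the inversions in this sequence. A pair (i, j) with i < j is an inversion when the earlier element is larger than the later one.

10

Element-by-element contributions:
6 → 5 → 1
12 → 8, 5 → 2
8 → 5 → 1
15 → 5 → 1
26 → 16, 24, 5 → 3
16 → 5 → 1
24 → 5 → 1
5 → none → 0
32 → none → 0
35 → none → 0
Sum: 1 + 2 + 1 + 1 + 3 + 1 + 1 + 0 + 0 + 0 = 10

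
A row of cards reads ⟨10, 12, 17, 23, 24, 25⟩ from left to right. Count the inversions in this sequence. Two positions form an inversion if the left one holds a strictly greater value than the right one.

Element-by-element contributions:
10: 0
12: 0
17: 0
23: 0
24: 0
25: 0
Sum: 0 + 0 + 0 + 0 + 0 + 0 = 0

0 out-of-order pairs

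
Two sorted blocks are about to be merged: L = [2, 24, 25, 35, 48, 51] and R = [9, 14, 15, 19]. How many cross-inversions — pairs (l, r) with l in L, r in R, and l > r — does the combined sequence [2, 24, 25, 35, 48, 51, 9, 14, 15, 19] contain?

For each element r of the right run, count left-run elements greater than r:
r = 9: 24, 25, 35, 48, 51 → 5
r = 14: 24, 25, 35, 48, 51 → 5
r = 15: 24, 25, 35, 48, 51 → 5
r = 19: 24, 25, 35, 48, 51 → 5
Cross-inversions: 5 + 5 + 5 + 5 = 20

20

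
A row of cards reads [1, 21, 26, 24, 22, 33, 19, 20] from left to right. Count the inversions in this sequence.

Element-by-element contributions:
1: 0
21: 2
26: 4
24: 3
22: 2
33: 2
19: 0
20: 0
Sum: 0 + 2 + 4 + 3 + 2 + 2 + 0 + 0 = 13

13 out-of-order pairs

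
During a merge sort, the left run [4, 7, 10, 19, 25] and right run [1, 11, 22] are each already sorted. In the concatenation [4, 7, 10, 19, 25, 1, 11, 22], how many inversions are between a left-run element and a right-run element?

Cross-inversions: 8

Take each right-half value and tally the left-half values above it:
r = 1: 4, 7, 10, 19, 25 → 5
r = 11: 19, 25 → 2
r = 22: 25 → 1
Cross-inversions: 5 + 2 + 1 = 8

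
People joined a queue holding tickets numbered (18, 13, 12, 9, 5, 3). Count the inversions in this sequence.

15

Count, for each position, how many later elements it exceeds:
18: 5
13: 4
12: 3
9: 2
5: 1
3: 0
Sum: 5 + 4 + 3 + 2 + 1 + 0 = 15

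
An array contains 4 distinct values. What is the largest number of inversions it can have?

6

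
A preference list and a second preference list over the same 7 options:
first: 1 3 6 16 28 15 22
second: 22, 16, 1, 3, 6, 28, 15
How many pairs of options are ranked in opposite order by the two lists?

9

Assign each item its position (1..7) in the first ordering, then rewrite the second ordering as that position sequence:
positions: 1→1, 3→2, 6→3, 16→4, 28→5, 15→6, 22→7
second ordering as positions: [7, 4, 1, 2, 3, 5, 6]
Discordant pairs = inversions in this position sequence.
7: 4, 1, 2, 3, 5, 6 → 6
4: 1, 2, 3 → 3
1: 0
2: 0
3: 0
5: 0
6: 0
Total: 6 + 3 + 0 + 0 + 0 + 0 + 0 = 9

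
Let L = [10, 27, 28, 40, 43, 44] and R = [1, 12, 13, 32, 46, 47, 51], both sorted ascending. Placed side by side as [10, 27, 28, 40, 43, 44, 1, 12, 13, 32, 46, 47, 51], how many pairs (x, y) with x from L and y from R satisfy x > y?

19 cross-inversions

For each element r of the right run, count left-run elements greater than r:
r = 1: 10, 27, 28, 40, 43, 44 → 6
r = 12: 27, 28, 40, 43, 44 → 5
r = 13: 27, 28, 40, 43, 44 → 5
r = 32: 40, 43, 44 → 3
r = 46: none → 0
r = 47: none → 0
r = 51: none → 0
Cross-inversions: 6 + 5 + 5 + 3 + 0 + 0 + 0 = 19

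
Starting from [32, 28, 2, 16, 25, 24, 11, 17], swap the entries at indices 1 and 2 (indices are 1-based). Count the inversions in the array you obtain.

Inversions: 18

Positions 1 and 2 hold 32 and 28; after swapping, the array is [28, 32, 2, 16, 25, 24, 11, 17].
Count, for each position, how many later elements it exceeds:
28: 6
32: 6
2: 0
16: 1
25: 3
24: 2
11: 0
17: 0
Sum: 6 + 6 + 0 + 1 + 3 + 2 + 0 + 0 = 18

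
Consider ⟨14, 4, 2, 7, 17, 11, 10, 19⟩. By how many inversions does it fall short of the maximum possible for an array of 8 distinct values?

19

Maximum inversions for 8 distinct elements is C(8, 2) = 8·7/2 = 28.
Current inversions — for each element, count later smaller elements:
14: 5
4: 1
2: 0
7: 0
17: 2
11: 1
10: 0
19: 0
Current total: 5 + 1 + 0 + 0 + 2 + 1 + 0 + 0 = 9
Shortfall: 28 − 9 = 19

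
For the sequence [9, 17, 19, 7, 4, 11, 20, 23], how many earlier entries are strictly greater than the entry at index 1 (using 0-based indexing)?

0

The element at index 1 is 17.
Elements before it: 9
None of them are larger than 17.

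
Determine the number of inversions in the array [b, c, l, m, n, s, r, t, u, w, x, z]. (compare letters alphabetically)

Sweep left to right; for each value list the smaller values that follow it:
b: 0
c: 0
l: 0
m: 0
n: 0
s: 1
r: 0
t: 0
u: 0
w: 0
x: 0
z: 0
Sum: 0 + 0 + 0 + 0 + 0 + 1 + 0 + 0 + 0 + 0 + 0 + 0 = 1

1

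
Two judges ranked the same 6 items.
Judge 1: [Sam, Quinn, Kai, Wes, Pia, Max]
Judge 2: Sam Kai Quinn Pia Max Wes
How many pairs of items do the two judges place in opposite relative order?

There are 3 discordant pairs.

Assign each item its position (1..6) in the first ordering, then rewrite the second ordering as that position sequence:
positions: Sam→1, Quinn→2, Kai→3, Wes→4, Pia→5, Max→6
second ordering as positions: [1, 3, 2, 5, 6, 4]
Discordant pairs = inversions in this position sequence.
1: 0
3: 2 → 1
2: 0
5: 4 → 1
6: 4 → 1
4: 0
Total: 0 + 1 + 0 + 1 + 1 + 0 = 3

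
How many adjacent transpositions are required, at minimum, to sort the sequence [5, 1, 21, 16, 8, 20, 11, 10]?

Minimum adjacent swaps = number of inversions (each swap of adjacent out-of-order elements removes one inversion and no swap can remove more).
Count inversions — for each element, later elements that are smaller:
5: 1 → 1
1: none → 0
21: 16, 8, 20, 11, 10 → 5
16: 8, 11, 10 → 3
8: none → 0
20: 11, 10 → 2
11: 10 → 1
10: none → 0
Total inversions: 1 + 0 + 5 + 3 + 0 + 2 + 1 + 0 = 12

Swaps: 12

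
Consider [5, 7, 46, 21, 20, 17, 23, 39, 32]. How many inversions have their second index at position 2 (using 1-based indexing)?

The element at index 2 is 7.
Elements before it: 5
None of them are larger than 7.

0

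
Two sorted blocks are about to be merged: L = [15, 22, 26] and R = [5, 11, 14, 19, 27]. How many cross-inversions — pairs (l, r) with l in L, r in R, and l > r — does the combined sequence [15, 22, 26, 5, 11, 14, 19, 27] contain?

Cross-inversions: 11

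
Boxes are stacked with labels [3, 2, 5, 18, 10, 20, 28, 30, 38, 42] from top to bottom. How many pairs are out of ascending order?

2 inversions

Sweep left to right; for each value list the smaller values that follow it:
3: 1
2: 0
5: 0
18: 1
10: 0
20: 0
28: 0
30: 0
38: 0
42: 0
Sum: 1 + 0 + 0 + 1 + 0 + 0 + 0 + 0 + 0 + 0 = 2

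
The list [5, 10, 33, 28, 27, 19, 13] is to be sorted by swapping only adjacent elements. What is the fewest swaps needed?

Each adjacent swap fixes exactly one inversion, so the minimum swap count equals the number of inversions.
Count inversions — for each element, later elements that are smaller:
5: none → 0
10: none → 0
33: 28, 27, 19, 13 → 4
28: 27, 19, 13 → 3
27: 19, 13 → 2
19: 13 → 1
13: none → 0
Total inversions: 0 + 0 + 4 + 3 + 2 + 1 + 0 = 10

10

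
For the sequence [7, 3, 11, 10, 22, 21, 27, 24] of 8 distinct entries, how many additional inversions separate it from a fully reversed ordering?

24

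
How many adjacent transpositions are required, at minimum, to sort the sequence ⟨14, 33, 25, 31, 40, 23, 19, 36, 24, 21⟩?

The minimum number of adjacent swaps to sort an array equals its inversion count, since every such swap removes exactly one inversion.
Count inversions — for each element, later elements that are smaller:
14: none → 0
33: 25, 31, 23, 19, 24, 21 → 6
25: 23, 19, 24, 21 → 4
31: 23, 19, 24, 21 → 4
40: 23, 19, 36, 24, 21 → 5
23: 19, 21 → 2
19: none → 0
36: 24, 21 → 2
24: 21 → 1
21: none → 0
Total inversions: 0 + 6 + 4 + 4 + 5 + 2 + 0 + 2 + 1 + 0 = 24

24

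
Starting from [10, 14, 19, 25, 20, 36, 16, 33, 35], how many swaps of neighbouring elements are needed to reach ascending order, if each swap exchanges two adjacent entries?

Each adjacent swap fixes exactly one inversion, so the minimum swap count equals the number of inversions.
Count inversions — for each element, later elements that are smaller:
10: none → 0
14: none → 0
19: 16 → 1
25: 20, 16 → 2
20: 16 → 1
36: 16, 33, 35 → 3
16: none → 0
33: none → 0
35: none → 0
Total inversions: 0 + 0 + 1 + 2 + 1 + 3 + 0 + 0 + 0 = 7

There are 7 adjacent swaps.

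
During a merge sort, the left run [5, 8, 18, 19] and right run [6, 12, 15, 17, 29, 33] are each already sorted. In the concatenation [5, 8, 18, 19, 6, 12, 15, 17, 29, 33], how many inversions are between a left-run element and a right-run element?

Take each right-half value and tally the left-half values above it:
r = 6: 8, 18, 19 → 3
r = 12: 18, 19 → 2
r = 15: 18, 19 → 2
r = 17: 18, 19 → 2
r = 29: none → 0
r = 33: none → 0
Cross-inversions: 3 + 2 + 2 + 2 + 0 + 0 = 9

9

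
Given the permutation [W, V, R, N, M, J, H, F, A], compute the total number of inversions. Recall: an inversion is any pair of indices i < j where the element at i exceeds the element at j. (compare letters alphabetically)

For each element, count later entries that are smaller:
W → V, R, N, M, J, H, F, A → 8
V → R, N, M, J, H, F, A → 7
R → N, M, J, H, F, A → 6
N → M, J, H, F, A → 5
M → J, H, F, A → 4
J → H, F, A → 3
H → F, A → 2
F → A → 1
A → none → 0
Sum: 8 + 7 + 6 + 5 + 4 + 3 + 2 + 1 + 0 = 36

36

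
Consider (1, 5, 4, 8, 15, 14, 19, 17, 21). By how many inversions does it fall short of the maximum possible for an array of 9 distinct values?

33

Maximum inversions for 9 distinct elements is C(9, 2) = 9·8/2 = 36.
Current inversions — for each element, count later smaller elements:
1: 0
5: 1
4: 0
8: 0
15: 1
14: 0
19: 1
17: 0
21: 0
Current total: 0 + 1 + 0 + 0 + 1 + 0 + 1 + 0 + 0 = 3
Shortfall: 36 − 3 = 33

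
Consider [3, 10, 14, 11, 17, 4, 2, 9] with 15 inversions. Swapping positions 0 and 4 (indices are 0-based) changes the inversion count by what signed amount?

+7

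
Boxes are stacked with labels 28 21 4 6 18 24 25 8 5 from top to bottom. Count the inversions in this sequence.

21

Sweep left to right; for each value list the smaller values that follow it:
28 → 21, 4, 6, 18, 24, 25, 8, 5 → 8
21 → 4, 6, 18, 8, 5 → 5
4 → none → 0
6 → 5 → 1
18 → 8, 5 → 2
24 → 8, 5 → 2
25 → 8, 5 → 2
8 → 5 → 1
5 → none → 0
Sum: 8 + 5 + 0 + 1 + 2 + 2 + 2 + 1 + 0 = 21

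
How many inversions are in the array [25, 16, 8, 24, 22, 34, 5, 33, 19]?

18

Count, for each position, how many later elements it exceeds:
25: 6
16: 2
8: 1
24: 3
22: 2
34: 3
5: 0
33: 1
19: 0
Sum: 6 + 2 + 1 + 3 + 2 + 3 + 0 + 1 + 0 = 18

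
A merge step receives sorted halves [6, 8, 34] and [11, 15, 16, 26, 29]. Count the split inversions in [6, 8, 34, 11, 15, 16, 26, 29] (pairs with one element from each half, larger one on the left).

5

For each element r of the right run, count left-run elements greater than r:
r = 11: 34 → 1
r = 15: 34 → 1
r = 16: 34 → 1
r = 26: 34 → 1
r = 29: 34 → 1
Cross-inversions: 1 + 1 + 1 + 1 + 1 = 5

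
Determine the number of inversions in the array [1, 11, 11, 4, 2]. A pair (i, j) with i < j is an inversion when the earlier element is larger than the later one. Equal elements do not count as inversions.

5

Element-by-element contributions:
1 → none → 0
11 → 4, 2 → 2
11 → 4, 2 → 2
4 → 2 → 1
2 → none → 0
Sum: 0 + 2 + 2 + 1 + 0 = 5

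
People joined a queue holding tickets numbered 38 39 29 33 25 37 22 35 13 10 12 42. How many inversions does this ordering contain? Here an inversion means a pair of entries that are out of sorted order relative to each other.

45

Element-by-element contributions:
38 → 29, 33, 25, 37, 22, 35, 13, 10, 12 → 9
39 → 29, 33, 25, 37, 22, 35, 13, 10, 12 → 9
29 → 25, 22, 13, 10, 12 → 5
33 → 25, 22, 13, 10, 12 → 5
25 → 22, 13, 10, 12 → 4
37 → 22, 35, 13, 10, 12 → 5
22 → 13, 10, 12 → 3
35 → 13, 10, 12 → 3
13 → 10, 12 → 2
10 → none → 0
12 → none → 0
42 → none → 0
Sum: 9 + 9 + 5 + 5 + 4 + 5 + 3 + 3 + 2 + 0 + 0 + 0 = 45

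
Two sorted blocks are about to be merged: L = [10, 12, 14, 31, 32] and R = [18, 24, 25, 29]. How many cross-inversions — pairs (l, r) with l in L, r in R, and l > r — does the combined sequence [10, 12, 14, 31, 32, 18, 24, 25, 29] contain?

Count, for every r in R, how many entries of L exceed r:
r = 18: 31, 32 → 2
r = 24: 31, 32 → 2
r = 25: 31, 32 → 2
r = 29: 31, 32 → 2
Cross-inversions: 2 + 2 + 2 + 2 = 8

There are 8 split inversions.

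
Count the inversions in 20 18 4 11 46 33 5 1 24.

Out-of-order pairs: 20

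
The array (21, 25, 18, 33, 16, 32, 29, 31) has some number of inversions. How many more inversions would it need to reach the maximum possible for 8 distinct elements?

Maximum inversions for 8 distinct elements is C(8, 2) = 8·7/2 = 28.
Current inversions — for each element, count later smaller elements:
21: 2
25: 2
18: 1
33: 4
16: 0
32: 2
29: 0
31: 0
Current total: 2 + 2 + 1 + 4 + 0 + 2 + 0 + 0 = 11
Shortfall: 28 − 11 = 17

17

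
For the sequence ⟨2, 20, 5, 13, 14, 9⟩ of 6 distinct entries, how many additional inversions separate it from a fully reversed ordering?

9

Maximum inversions for 6 distinct elements is C(6, 2) = 6·5/2 = 15.
Current inversions — for each element, count later smaller elements:
2: 0
20: 4
5: 0
13: 1
14: 1
9: 0
Current total: 0 + 4 + 0 + 1 + 1 + 0 = 6
Shortfall: 15 − 6 = 9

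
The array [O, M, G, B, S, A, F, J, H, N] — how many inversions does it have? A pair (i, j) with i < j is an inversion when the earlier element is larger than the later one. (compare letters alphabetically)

24 inversions

Element-by-element contributions:
O: 8
M: 6
G: 3
B: 1
S: 5
A: 0
F: 0
J: 1
H: 0
N: 0
Sum: 8 + 6 + 3 + 1 + 5 + 0 + 0 + 1 + 0 + 0 = 24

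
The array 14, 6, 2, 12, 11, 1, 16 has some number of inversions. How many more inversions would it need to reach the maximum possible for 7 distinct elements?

Maximum inversions for 7 distinct elements is C(7, 2) = 7·6/2 = 21.
Current inversions — for each element, count later smaller elements:
14: 5
6: 2
2: 1
12: 2
11: 1
1: 0
16: 0
Current total: 5 + 2 + 1 + 2 + 1 + 0 + 0 = 11
Shortfall: 21 − 11 = 10

10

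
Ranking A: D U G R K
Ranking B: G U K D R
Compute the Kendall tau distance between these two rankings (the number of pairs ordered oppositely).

Assign each item its position (1..5) in the first ordering, then rewrite the second ordering as that position sequence:
positions: D→1, U→2, G→3, R→4, K→5
second ordering as positions: [3, 2, 5, 1, 4]
Discordant pairs = inversions in this position sequence.
3: 2, 1 → 2
2: 1 → 1
5: 1, 4 → 2
1: 0
4: 0
Total: 2 + 1 + 2 + 0 + 0 = 5

5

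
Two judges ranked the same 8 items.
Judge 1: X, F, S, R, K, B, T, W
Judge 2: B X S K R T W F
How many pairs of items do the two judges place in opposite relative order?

11 discordant pairs

Assign each item its position (1..8) in the first ordering, then rewrite the second ordering as that position sequence:
positions: X→1, F→2, S→3, R→4, K→5, B→6, T→7, W→8
second ordering as positions: [6, 1, 3, 5, 4, 7, 8, 2]
Discordant pairs = inversions in this position sequence.
6: 1, 3, 5, 4, 2 → 5
1: 0
3: 2 → 1
5: 4, 2 → 2
4: 2 → 1
7: 2 → 1
8: 2 → 1
2: 0
Total: 5 + 0 + 1 + 2 + 1 + 1 + 1 + 0 = 11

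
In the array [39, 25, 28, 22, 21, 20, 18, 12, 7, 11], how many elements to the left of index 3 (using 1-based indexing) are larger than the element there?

1

The element at index 3 is 28.
Elements before it: 39, 25
Those larger than 28: 39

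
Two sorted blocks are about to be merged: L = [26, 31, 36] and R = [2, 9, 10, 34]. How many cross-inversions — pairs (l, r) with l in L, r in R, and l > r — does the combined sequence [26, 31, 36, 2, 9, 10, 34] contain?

10

For each element r of the right run, count left-run elements greater than r:
r = 2: 26, 31, 36 → 3
r = 9: 26, 31, 36 → 3
r = 10: 26, 31, 36 → 3
r = 34: 36 → 1
Cross-inversions: 3 + 3 + 3 + 1 = 10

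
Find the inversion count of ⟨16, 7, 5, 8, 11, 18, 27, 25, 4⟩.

Sweep left to right; for each value list the smaller values that follow it:
16: 5
7: 2
5: 1
8: 1
11: 1
18: 1
27: 2
25: 1
4: 0
Sum: 5 + 2 + 1 + 1 + 1 + 1 + 2 + 1 + 0 = 14

Inversions: 14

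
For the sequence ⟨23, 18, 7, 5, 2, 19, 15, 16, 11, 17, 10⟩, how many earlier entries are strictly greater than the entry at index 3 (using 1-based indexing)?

The element at index 3 is 7.
Elements before it: 23, 18
Those larger than 7: 23, 18

2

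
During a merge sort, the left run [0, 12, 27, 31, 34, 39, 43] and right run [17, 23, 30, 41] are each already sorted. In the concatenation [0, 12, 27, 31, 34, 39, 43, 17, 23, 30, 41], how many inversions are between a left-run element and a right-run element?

Count, for every r in R, how many entries of L exceed r:
r = 17: 27, 31, 34, 39, 43 → 5
r = 23: 27, 31, 34, 39, 43 → 5
r = 30: 31, 34, 39, 43 → 4
r = 41: 43 → 1
Cross-inversions: 5 + 5 + 4 + 1 = 15

15 cross-inversions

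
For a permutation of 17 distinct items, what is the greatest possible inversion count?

The maximum occurs when the array is in strictly decreasing order: every one of the C(17, 2) pairs is inverted.
C(17, 2) = 17·16/2 = 136

136 inversions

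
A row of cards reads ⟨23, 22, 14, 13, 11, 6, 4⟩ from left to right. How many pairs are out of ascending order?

There are 21 out-of-order pairs.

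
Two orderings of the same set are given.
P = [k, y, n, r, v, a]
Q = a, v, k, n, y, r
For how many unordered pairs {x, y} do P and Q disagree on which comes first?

Assign each item its position (1..6) in the first ordering, then rewrite the second ordering as that position sequence:
positions: k→1, y→2, n→3, r→4, v→5, a→6
second ordering as positions: [6, 5, 1, 3, 2, 4]
Discordant pairs = inversions in this position sequence.
6: 5, 1, 3, 2, 4 → 5
5: 1, 3, 2, 4 → 4
1: 0
3: 2 → 1
2: 0
4: 0
Total: 5 + 4 + 0 + 1 + 0 + 0 = 10

10 disagreeing pairs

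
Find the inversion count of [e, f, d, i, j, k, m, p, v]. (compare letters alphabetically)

Count, for each position, how many later elements it exceeds:
e → d → 1
f → d → 1
d → none → 0
i → none → 0
j → none → 0
k → none → 0
m → none → 0
p → none → 0
v → none → 0
Sum: 1 + 1 + 0 + 0 + 0 + 0 + 0 + 0 + 0 = 2

2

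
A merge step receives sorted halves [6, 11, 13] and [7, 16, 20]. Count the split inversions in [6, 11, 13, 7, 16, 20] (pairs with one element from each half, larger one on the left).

There are 2 cross-inversions.

For each element r of the right run, count left-run elements greater than r:
r = 7: 11, 13 → 2
r = 16: none → 0
r = 20: none → 0
Cross-inversions: 2 + 0 + 0 = 2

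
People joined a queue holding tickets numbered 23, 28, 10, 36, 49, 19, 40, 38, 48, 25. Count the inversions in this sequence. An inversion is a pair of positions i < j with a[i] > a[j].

For each element, count later entries that are smaller:
23 → 10, 19 → 2
28 → 10, 19, 25 → 3
10 → none → 0
36 → 19, 25 → 2
49 → 19, 40, 38, 48, 25 → 5
19 → none → 0
40 → 38, 25 → 2
38 → 25 → 1
48 → 25 → 1
25 → none → 0
Sum: 2 + 3 + 0 + 2 + 5 + 0 + 2 + 1 + 1 + 0 = 16

16 out-of-order pairs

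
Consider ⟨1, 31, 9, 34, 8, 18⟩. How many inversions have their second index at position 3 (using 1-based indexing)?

1

The element at index 3 is 9.
Elements before it: 1, 31
Those larger than 9: 31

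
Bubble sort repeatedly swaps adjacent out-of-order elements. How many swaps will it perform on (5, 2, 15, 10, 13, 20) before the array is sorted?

Adjacent swaps: 3

The minimum number of adjacent swaps to sort an array equals its inversion count, since every such swap removes exactly one inversion.
Count inversions — for each element, later elements that are smaller:
5: 2 → 1
2: none → 0
15: 10, 13 → 2
10: none → 0
13: none → 0
20: none → 0
Total inversions: 1 + 0 + 2 + 0 + 0 + 0 = 3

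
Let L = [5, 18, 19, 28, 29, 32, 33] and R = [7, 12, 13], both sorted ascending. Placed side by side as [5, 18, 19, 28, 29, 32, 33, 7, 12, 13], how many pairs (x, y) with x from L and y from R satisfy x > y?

18

Count, for every r in R, how many entries of L exceed r:
r = 7: 18, 19, 28, 29, 32, 33 → 6
r = 12: 18, 19, 28, 29, 32, 33 → 6
r = 13: 18, 19, 28, 29, 32, 33 → 6
Cross-inversions: 6 + 6 + 6 = 18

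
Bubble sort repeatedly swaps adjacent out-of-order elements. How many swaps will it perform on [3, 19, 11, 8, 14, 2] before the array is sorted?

There are 9 swaps.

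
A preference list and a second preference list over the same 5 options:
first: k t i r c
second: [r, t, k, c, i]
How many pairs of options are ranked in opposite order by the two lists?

Assign each item its position (1..5) in the first ordering, then rewrite the second ordering as that position sequence:
positions: k→1, t→2, i→3, r→4, c→5
second ordering as positions: [4, 2, 1, 5, 3]
Discordant pairs = inversions in this position sequence.
4: 2, 1, 3 → 3
2: 1 → 1
1: 0
5: 3 → 1
3: 0
Total: 3 + 1 + 0 + 1 + 0 = 5

5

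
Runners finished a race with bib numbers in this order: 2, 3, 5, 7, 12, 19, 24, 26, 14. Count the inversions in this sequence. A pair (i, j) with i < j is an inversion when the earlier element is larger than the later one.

Element-by-element contributions:
2 → none → 0
3 → none → 0
5 → none → 0
7 → none → 0
12 → none → 0
19 → 14 → 1
24 → 14 → 1
26 → 14 → 1
14 → none → 0
Sum: 0 + 0 + 0 + 0 + 0 + 1 + 1 + 1 + 0 = 3

Out-of-order pairs: 3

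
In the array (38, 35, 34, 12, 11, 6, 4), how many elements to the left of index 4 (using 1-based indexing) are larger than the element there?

3

The element at index 4 is 12.
Elements before it: 38, 35, 34
Those larger than 12: 38, 35, 34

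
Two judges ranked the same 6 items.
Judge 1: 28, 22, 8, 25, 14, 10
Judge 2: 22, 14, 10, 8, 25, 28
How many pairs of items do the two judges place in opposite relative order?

Assign each item its position (1..6) in the first ordering, then rewrite the second ordering as that position sequence:
positions: 28→1, 22→2, 8→3, 25→4, 14→5, 10→6
second ordering as positions: [2, 5, 6, 3, 4, 1]
Discordant pairs = inversions in this position sequence.
2: 1 → 1
5: 3, 4, 1 → 3
6: 3, 4, 1 → 3
3: 1 → 1
4: 1 → 1
1: 0
Total: 1 + 3 + 3 + 1 + 1 + 0 = 9

9 discordant pairs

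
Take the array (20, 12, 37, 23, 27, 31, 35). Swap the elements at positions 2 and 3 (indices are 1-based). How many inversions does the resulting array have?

6

Positions 2 and 3 hold 12 and 37; after swapping, the array is [20, 37, 12, 23, 27, 31, 35].
Count, for each position, how many later elements it exceeds:
20 → 12 → 1
37 → 12, 23, 27, 31, 35 → 5
12 → none → 0
23 → none → 0
27 → none → 0
31 → none → 0
35 → none → 0
Sum: 1 + 5 + 0 + 0 + 0 + 0 + 0 = 6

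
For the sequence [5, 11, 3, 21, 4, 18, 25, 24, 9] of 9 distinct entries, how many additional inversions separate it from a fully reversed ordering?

24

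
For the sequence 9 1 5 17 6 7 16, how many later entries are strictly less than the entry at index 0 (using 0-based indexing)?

4 such elements

The element at index 0 is 9.
Elements after it: 1, 5, 17, 6, 7, 16
Those smaller than 9: 1, 5, 6, 7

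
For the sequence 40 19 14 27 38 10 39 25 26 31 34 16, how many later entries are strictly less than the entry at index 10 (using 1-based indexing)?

The element at index 10 is 31.
Elements after it: 34, 16
Those smaller than 31: 16

1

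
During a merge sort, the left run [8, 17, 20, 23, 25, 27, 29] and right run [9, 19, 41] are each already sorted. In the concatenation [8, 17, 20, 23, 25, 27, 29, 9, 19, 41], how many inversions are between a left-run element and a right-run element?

11

Take each right-half value and tally the left-half values above it:
r = 9: 17, 20, 23, 25, 27, 29 → 6
r = 19: 20, 23, 25, 27, 29 → 5
r = 41: none → 0
Cross-inversions: 6 + 5 + 0 = 11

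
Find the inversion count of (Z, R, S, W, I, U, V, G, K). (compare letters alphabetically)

For each element, count later entries that are smaller:
Z → R, S, W, I, U, V, G, K → 8
R → I, G, K → 3
S → I, G, K → 3
W → I, U, V, G, K → 5
I → G → 1
U → G, K → 2
V → G, K → 2
G → none → 0
K → none → 0
Sum: 8 + 3 + 3 + 5 + 1 + 2 + 2 + 0 + 0 = 24

24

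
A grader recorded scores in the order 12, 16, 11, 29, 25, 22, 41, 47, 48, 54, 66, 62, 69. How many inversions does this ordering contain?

Element-by-element contributions:
12 → 11 → 1
16 → 11 → 1
11 → none → 0
29 → 25, 22 → 2
25 → 22 → 1
22 → none → 0
41 → none → 0
47 → none → 0
48 → none → 0
54 → none → 0
66 → 62 → 1
62 → none → 0
69 → none → 0
Sum: 1 + 1 + 0 + 2 + 1 + 0 + 0 + 0 + 0 + 0 + 1 + 0 + 0 = 6

6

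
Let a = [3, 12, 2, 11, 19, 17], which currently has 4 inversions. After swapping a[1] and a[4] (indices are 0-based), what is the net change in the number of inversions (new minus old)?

Positions 1 and 4 hold 12 and 19; after swapping, the array is [3, 19, 2, 11, 12, 17].
Count, for each position, how many later elements it exceeds:
3: 1
19: 4
2: 0
11: 0
12: 0
17: 0
Sum: 1 + 4 + 0 + 0 + 0 + 0 = 5
Change: 5 − 4 = +1

+1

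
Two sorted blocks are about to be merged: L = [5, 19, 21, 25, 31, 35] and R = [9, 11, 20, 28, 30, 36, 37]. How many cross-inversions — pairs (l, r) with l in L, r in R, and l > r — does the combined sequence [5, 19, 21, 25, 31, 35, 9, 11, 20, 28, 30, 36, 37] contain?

Cross-inversions: 18

Count, for every r in R, how many entries of L exceed r:
r = 9: 19, 21, 25, 31, 35 → 5
r = 11: 19, 21, 25, 31, 35 → 5
r = 20: 21, 25, 31, 35 → 4
r = 28: 31, 35 → 2
r = 30: 31, 35 → 2
r = 36: none → 0
r = 37: none → 0
Cross-inversions: 5 + 5 + 4 + 2 + 2 + 0 + 0 = 18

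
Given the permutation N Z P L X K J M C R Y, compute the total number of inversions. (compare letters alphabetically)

31 out-of-order pairs

Sweep left to right; for each value list the smaller values that follow it:
N: 5
Z: 9
P: 5
L: 3
X: 5
K: 2
J: 1
M: 1
C: 0
R: 0
Y: 0
Sum: 5 + 9 + 5 + 3 + 5 + 2 + 1 + 1 + 0 + 0 + 0 = 31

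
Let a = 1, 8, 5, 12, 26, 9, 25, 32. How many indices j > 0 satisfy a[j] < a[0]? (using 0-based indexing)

0

The element at index 0 is 1.
Elements after it: 8, 5, 12, 26, 9, 25, 32
None of them are smaller than 1.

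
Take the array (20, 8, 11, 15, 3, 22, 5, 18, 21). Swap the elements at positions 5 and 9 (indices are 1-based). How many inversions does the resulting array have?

20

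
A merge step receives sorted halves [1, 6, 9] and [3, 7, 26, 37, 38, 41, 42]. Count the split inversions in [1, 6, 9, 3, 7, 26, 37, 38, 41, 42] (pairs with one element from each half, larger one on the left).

Take each right-half value and tally the left-half values above it:
r = 3: 6, 9 → 2
r = 7: 9 → 1
r = 26: none → 0
r = 37: none → 0
r = 38: none → 0
r = 41: none → 0
r = 42: none → 0
Cross-inversions: 2 + 1 + 0 + 0 + 0 + 0 + 0 = 3

3 split inversions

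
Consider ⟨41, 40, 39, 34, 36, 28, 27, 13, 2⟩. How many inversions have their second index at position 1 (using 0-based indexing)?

1

The element at index 1 is 40.
Elements before it: 41
Those larger than 40: 41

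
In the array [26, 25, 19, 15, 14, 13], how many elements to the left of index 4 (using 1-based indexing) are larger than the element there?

3 such elements

The element at index 4 is 15.
Elements before it: 26, 25, 19
Those larger than 15: 26, 25, 19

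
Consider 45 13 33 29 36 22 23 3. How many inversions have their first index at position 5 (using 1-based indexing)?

3 such elements

The element at index 5 is 36.
Elements after it: 22, 23, 3
Those smaller than 36: 22, 23, 3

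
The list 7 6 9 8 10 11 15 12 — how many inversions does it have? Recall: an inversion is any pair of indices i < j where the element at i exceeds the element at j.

Element-by-element contributions:
7: 1
6: 0
9: 1
8: 0
10: 0
11: 0
15: 1
12: 0
Sum: 1 + 0 + 1 + 0 + 0 + 0 + 1 + 0 = 3

Inversions: 3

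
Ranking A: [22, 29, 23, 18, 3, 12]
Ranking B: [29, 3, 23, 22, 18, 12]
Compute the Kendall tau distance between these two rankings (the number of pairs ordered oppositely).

Assign each item its position (1..6) in the first ordering, then rewrite the second ordering as that position sequence:
positions: 22→1, 29→2, 23→3, 18→4, 3→5, 12→6
second ordering as positions: [2, 5, 3, 1, 4, 6]
Discordant pairs = inversions in this position sequence.
2: 1 → 1
5: 3, 1, 4 → 3
3: 1 → 1
1: 0
4: 0
6: 0
Total: 1 + 3 + 1 + 0 + 0 + 0 = 5

Discordant pairs: 5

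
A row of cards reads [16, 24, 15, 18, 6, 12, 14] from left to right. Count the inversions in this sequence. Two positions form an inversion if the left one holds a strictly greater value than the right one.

15

For each element, count later entries that are smaller:
16: 4
24: 5
15: 3
18: 3
6: 0
12: 0
14: 0
Sum: 4 + 5 + 3 + 3 + 0 + 0 + 0 = 15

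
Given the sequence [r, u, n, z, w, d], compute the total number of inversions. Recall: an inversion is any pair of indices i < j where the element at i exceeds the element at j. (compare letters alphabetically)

8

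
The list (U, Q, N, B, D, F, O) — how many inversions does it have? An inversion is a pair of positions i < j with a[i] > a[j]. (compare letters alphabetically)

14 inversions

Count, for each position, how many later elements it exceeds:
U: 6
Q: 5
N: 3
B: 0
D: 0
F: 0
O: 0
Sum: 6 + 5 + 3 + 0 + 0 + 0 + 0 = 14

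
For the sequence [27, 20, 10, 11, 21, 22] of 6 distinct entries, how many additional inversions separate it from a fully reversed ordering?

8 inversions short

Maximum inversions for 6 distinct elements is C(6, 2) = 6·5/2 = 15.
Current inversions — for each element, count later smaller elements:
27: 5
20: 2
10: 0
11: 0
21: 0
22: 0
Current total: 5 + 2 + 0 + 0 + 0 + 0 = 7
Shortfall: 15 − 7 = 8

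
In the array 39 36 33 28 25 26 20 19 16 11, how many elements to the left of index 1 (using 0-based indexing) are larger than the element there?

1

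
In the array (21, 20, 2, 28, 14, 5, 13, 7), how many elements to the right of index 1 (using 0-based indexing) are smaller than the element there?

The element at index 1 is 20.
Elements after it: 2, 28, 14, 5, 13, 7
Those smaller than 20: 2, 14, 5, 13, 7

5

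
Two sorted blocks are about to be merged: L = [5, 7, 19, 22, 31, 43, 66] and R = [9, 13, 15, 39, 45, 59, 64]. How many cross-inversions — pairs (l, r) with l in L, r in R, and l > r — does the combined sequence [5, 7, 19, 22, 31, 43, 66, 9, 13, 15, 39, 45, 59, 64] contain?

20

For each element r of the right run, count left-run elements greater than r:
r = 9: 19, 22, 31, 43, 66 → 5
r = 13: 19, 22, 31, 43, 66 → 5
r = 15: 19, 22, 31, 43, 66 → 5
r = 39: 43, 66 → 2
r = 45: 66 → 1
r = 59: 66 → 1
r = 64: 66 → 1
Cross-inversions: 5 + 5 + 5 + 2 + 1 + 1 + 1 = 20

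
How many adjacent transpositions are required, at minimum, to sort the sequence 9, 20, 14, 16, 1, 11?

Minimum adjacent swaps = number of inversions (each swap of adjacent out-of-order elements removes one inversion and no swap can remove more).
Count inversions — for each element, later elements that are smaller:
9: 1 → 1
20: 14, 16, 1, 11 → 4
14: 1, 11 → 2
16: 1, 11 → 2
1: none → 0
11: none → 0
Total inversions: 1 + 4 + 2 + 2 + 0 + 0 = 9

Adjacent swaps: 9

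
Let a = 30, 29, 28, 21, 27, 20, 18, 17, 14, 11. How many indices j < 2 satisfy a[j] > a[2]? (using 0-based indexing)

The element at index 2 is 28.
Elements before it: 30, 29
Those larger than 28: 30, 29

2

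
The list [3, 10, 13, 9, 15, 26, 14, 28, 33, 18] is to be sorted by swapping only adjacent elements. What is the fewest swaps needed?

Adjacent swaps: 7

Each adjacent swap fixes exactly one inversion, so the minimum swap count equals the number of inversions.
Count inversions — for each element, later elements that are smaller:
3: none → 0
10: 9 → 1
13: 9 → 1
9: none → 0
15: 14 → 1
26: 14, 18 → 2
14: none → 0
28: 18 → 1
33: 18 → 1
18: none → 0
Total inversions: 0 + 1 + 1 + 0 + 1 + 2 + 0 + 1 + 1 + 0 = 7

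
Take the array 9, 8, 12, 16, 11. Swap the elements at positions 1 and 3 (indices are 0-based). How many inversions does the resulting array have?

Positions 1 and 3 hold 8 and 16; after swapping, the array is [9, 16, 12, 8, 11].
For each element, count later entries that are smaller:
9 → 8 → 1
16 → 12, 8, 11 → 3
12 → 8, 11 → 2
8 → none → 0
11 → none → 0
Sum: 1 + 3 + 2 + 0 + 0 = 6

6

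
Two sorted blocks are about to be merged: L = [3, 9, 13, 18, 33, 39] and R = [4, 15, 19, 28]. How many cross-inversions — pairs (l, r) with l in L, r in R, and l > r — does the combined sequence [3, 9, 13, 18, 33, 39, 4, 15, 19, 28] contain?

Count, for every r in R, how many entries of L exceed r:
r = 4: 9, 13, 18, 33, 39 → 5
r = 15: 18, 33, 39 → 3
r = 19: 33, 39 → 2
r = 28: 33, 39 → 2
Cross-inversions: 5 + 3 + 2 + 2 = 12

12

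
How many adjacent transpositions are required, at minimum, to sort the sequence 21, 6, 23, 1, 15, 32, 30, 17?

There are 11 swaps.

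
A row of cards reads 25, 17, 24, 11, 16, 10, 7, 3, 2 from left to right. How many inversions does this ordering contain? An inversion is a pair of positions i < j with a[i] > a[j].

34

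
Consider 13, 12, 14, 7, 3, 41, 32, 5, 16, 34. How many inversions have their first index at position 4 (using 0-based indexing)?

0 such elements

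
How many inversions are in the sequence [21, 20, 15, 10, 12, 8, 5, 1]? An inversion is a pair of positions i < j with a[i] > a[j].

27

For each element, count later entries that are smaller:
21 → 20, 15, 10, 12, 8, 5, 1 → 7
20 → 15, 10, 12, 8, 5, 1 → 6
15 → 10, 12, 8, 5, 1 → 5
10 → 8, 5, 1 → 3
12 → 8, 5, 1 → 3
8 → 5, 1 → 2
5 → 1 → 1
1 → none → 0
Sum: 7 + 6 + 5 + 3 + 3 + 2 + 1 + 0 = 27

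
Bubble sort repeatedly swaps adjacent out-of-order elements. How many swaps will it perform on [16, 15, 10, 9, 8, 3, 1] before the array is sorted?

The minimum number of adjacent swaps to sort an array equals its inversion count, since every such swap removes exactly one inversion.
Count inversions — for each element, later elements that are smaller:
16: 15, 10, 9, 8, 3, 1 → 6
15: 10, 9, 8, 3, 1 → 5
10: 9, 8, 3, 1 → 4
9: 8, 3, 1 → 3
8: 3, 1 → 2
3: 1 → 1
1: none → 0
Total inversions: 6 + 5 + 4 + 3 + 2 + 1 + 0 = 21

21 swaps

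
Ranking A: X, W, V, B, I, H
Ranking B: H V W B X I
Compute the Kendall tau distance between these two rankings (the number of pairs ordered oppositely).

Discordant pairs: 9

Assign each item its position (1..6) in the first ordering, then rewrite the second ordering as that position sequence:
positions: X→1, W→2, V→3, B→4, I→5, H→6
second ordering as positions: [6, 3, 2, 4, 1, 5]
Discordant pairs = inversions in this position sequence.
6: 3, 2, 4, 1, 5 → 5
3: 2, 1 → 2
2: 1 → 1
4: 1 → 1
1: 0
5: 0
Total: 5 + 2 + 1 + 1 + 0 + 0 = 9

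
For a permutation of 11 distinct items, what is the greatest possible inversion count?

A reversed (strictly descending) arrangement makes every pair an inversion, giving C(11, 2) inversions.
C(11, 2) = 11·10/2 = 55

55 inversions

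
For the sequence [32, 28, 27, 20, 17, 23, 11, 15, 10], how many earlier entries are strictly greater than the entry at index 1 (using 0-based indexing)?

1

The element at index 1 is 28.
Elements before it: 32
Those larger than 28: 32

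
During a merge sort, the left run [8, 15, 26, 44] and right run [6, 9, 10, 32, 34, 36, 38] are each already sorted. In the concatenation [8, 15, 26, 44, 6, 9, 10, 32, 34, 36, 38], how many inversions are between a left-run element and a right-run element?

Take each right-half value and tally the left-half values above it:
r = 6: 8, 15, 26, 44 → 4
r = 9: 15, 26, 44 → 3
r = 10: 15, 26, 44 → 3
r = 32: 44 → 1
r = 34: 44 → 1
r = 36: 44 → 1
r = 38: 44 → 1
Cross-inversions: 4 + 3 + 3 + 1 + 1 + 1 + 1 = 14

14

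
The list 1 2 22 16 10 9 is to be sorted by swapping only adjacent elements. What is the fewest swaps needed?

The minimum number of adjacent swaps to sort an array equals its inversion count, since every such swap removes exactly one inversion.
Count inversions — for each element, later elements that are smaller:
1: none → 0
2: none → 0
22: 16, 10, 9 → 3
16: 10, 9 → 2
10: 9 → 1
9: none → 0
Total inversions: 0 + 0 + 3 + 2 + 1 + 0 = 6

6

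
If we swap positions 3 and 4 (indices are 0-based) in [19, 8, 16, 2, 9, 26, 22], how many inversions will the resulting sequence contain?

Positions 3 and 4 hold 2 and 9; after swapping, the array is [19, 8, 16, 9, 2, 26, 22].
Element-by-element contributions:
19: 4
8: 1
16: 2
9: 1
2: 0
26: 1
22: 0
Sum: 4 + 1 + 2 + 1 + 0 + 1 + 0 = 9

9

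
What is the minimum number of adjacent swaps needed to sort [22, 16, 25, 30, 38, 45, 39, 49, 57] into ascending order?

2

The minimum number of adjacent swaps to sort an array equals its inversion count, since every such swap removes exactly one inversion.
Count inversions — for each element, later elements that are smaller:
22: 16 → 1
16: none → 0
25: none → 0
30: none → 0
38: none → 0
45: 39 → 1
39: none → 0
49: none → 0
57: none → 0
Total inversions: 1 + 0 + 0 + 0 + 0 + 1 + 0 + 0 + 0 = 2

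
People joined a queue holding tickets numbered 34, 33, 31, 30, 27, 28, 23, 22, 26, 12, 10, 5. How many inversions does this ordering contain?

Out-of-order pairs: 63

Sweep left to right; for each value list the smaller values that follow it:
34 → 33, 31, 30, 27, 28, 23, 22, 26, 12, 10, 5 → 11
33 → 31, 30, 27, 28, 23, 22, 26, 12, 10, 5 → 10
31 → 30, 27, 28, 23, 22, 26, 12, 10, 5 → 9
30 → 27, 28, 23, 22, 26, 12, 10, 5 → 8
27 → 23, 22, 26, 12, 10, 5 → 6
28 → 23, 22, 26, 12, 10, 5 → 6
23 → 22, 12, 10, 5 → 4
22 → 12, 10, 5 → 3
26 → 12, 10, 5 → 3
12 → 10, 5 → 2
10 → 5 → 1
5 → none → 0
Sum: 11 + 10 + 9 + 8 + 6 + 6 + 4 + 3 + 3 + 2 + 1 + 0 = 63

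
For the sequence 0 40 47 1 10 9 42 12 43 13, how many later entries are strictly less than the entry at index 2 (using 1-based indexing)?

5

The element at index 2 is 40.
Elements after it: 47, 1, 10, 9, 42, 12, 43, 13
Those smaller than 40: 1, 10, 9, 12, 13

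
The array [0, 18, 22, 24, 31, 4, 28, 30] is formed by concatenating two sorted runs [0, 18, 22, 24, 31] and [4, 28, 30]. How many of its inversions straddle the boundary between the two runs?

6 cross-inversions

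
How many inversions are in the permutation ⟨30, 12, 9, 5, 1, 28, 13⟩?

13

Element-by-element contributions:
30 → 12, 9, 5, 1, 28, 13 → 6
12 → 9, 5, 1 → 3
9 → 5, 1 → 2
5 → 1 → 1
1 → none → 0
28 → 13 → 1
13 → none → 0
Sum: 6 + 3 + 2 + 1 + 0 + 1 + 0 = 13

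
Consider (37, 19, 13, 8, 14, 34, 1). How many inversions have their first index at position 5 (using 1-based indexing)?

The element at index 5 is 14.
Elements after it: 34, 1
Those smaller than 14: 1

1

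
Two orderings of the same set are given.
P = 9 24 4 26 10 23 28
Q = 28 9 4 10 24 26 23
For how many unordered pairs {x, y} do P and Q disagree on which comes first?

9 disagreeing pairs

Assign each item its position (1..7) in the first ordering, then rewrite the second ordering as that position sequence:
positions: 9→1, 24→2, 4→3, 26→4, 10→5, 23→6, 28→7
second ordering as positions: [7, 1, 3, 5, 2, 4, 6]
Discordant pairs = inversions in this position sequence.
7: 1, 3, 5, 2, 4, 6 → 6
1: 0
3: 2 → 1
5: 2, 4 → 2
2: 0
4: 0
6: 0
Total: 6 + 0 + 1 + 2 + 0 + 0 + 0 = 9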